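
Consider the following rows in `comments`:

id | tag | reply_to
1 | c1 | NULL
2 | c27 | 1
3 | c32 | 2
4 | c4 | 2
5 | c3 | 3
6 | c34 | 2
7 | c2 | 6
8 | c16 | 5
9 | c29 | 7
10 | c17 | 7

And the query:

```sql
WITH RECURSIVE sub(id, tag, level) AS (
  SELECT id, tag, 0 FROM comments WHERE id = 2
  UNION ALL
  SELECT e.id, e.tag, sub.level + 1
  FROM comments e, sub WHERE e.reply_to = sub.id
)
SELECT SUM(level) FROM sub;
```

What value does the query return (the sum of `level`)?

Base: id=2 (c27) at level 0.
Iteration 1: rows with reply_to in {2} -> c32 (id 3, level 1), c4 (id 4, level 1), c34 (id 6, level 1).
Iteration 2: rows with reply_to in {3,4,6} -> c3 (id 5, level 2), c2 (id 7, level 2).
Iteration 3: rows with reply_to in {5,7} -> c16 (id 8, level 3), c29 (id 9, level 3), c17 (id 10, level 3).
Iteration 4: no rows with reply_to in {8,9,10}; recursion stops.
SUM(level) = 0 + 1 + 1 + 1 + 2 + 2 + 3 + 3 + 3 = 16.

16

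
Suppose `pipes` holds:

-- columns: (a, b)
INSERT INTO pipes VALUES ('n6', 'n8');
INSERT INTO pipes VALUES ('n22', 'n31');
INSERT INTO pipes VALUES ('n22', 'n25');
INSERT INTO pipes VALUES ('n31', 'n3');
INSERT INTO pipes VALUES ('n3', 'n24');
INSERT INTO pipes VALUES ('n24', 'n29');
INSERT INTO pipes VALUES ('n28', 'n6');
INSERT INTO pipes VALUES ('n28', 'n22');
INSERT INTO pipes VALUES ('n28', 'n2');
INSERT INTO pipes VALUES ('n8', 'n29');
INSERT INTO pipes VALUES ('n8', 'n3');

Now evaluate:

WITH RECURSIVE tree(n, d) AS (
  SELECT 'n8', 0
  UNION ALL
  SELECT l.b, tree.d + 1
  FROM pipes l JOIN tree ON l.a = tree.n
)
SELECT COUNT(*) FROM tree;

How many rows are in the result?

5

Base: (n8, d=0).
Iteration 1: edges from {n8} -> (n29, d=1), (n3, d=1).
Iteration 2: edges from {n29,n3} -> (n24, d=2).
Iteration 3: edges from {n24} -> (n29, d=3).
Iteration 4: no outgoing edges from {n29}; recursion stops.
Total rows emitted: 5.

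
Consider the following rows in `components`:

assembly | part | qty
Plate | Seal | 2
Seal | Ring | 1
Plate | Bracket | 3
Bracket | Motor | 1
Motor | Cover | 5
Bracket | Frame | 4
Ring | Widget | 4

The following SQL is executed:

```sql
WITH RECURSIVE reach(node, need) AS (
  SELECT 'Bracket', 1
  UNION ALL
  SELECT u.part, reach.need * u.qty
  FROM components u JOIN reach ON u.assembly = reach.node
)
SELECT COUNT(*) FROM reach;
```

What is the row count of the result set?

4

Base: (Bracket, need=1).
Iteration 1: components of {Bracket} -> Frame = 1*4 = 4, Motor = 1*1 = 1.
Iteration 2: components of {Frame,Motor} -> Cover = 1*5 = 5.
Iteration 3: no further components; recursion stops.
Total rows emitted: 4.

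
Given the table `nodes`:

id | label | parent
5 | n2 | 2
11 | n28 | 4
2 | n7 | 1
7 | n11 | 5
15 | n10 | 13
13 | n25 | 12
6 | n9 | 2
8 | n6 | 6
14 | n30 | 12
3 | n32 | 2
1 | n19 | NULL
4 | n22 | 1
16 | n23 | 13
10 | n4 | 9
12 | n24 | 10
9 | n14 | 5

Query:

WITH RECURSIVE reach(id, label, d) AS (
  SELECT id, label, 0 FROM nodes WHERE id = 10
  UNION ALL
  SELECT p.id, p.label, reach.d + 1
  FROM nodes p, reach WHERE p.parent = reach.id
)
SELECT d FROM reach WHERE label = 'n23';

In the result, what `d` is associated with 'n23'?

3

Base: id=10 (n4) at d 0.
Iteration 1: rows with parent in {10} -> n24 (id 12, d 1).
Iteration 2: rows with parent in {12} -> n25 (id 13, d 2), n30 (id 14, d 2).
Iteration 3: rows with parent in {13,14} -> n10 (id 15, d 3), n23 (id 16, d 3).
Iteration 4: no rows with parent in {15,16}; recursion stops.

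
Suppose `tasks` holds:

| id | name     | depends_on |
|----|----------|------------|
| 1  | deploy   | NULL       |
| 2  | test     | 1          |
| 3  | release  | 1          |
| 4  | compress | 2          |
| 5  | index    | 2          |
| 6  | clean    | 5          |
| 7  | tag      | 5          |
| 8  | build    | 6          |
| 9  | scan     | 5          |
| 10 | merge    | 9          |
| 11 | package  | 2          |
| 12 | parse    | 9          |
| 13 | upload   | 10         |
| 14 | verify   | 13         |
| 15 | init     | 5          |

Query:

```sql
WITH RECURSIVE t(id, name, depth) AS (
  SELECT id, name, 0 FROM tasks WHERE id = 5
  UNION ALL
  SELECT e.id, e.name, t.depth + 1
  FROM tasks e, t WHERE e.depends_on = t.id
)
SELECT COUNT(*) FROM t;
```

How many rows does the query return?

Base: id=5 (index) at depth 0.
Iteration 1: rows with depends_on in {5} -> clean (id 6, depth 1), tag (id 7, depth 1), scan (id 9, depth 1), init (id 15, depth 1).
Iteration 2: rows with depends_on in {6,7,9,15} -> build (id 8, depth 2), merge (id 10, depth 2), parse (id 12, depth 2).
Iteration 3: rows with depends_on in {8,10,12} -> upload (id 13, depth 3).
Iteration 4: rows with depends_on in {13} -> verify (id 14, depth 4).
Iteration 5: no rows with depends_on in {14}; recursion stops.
Total rows emitted: 10.

10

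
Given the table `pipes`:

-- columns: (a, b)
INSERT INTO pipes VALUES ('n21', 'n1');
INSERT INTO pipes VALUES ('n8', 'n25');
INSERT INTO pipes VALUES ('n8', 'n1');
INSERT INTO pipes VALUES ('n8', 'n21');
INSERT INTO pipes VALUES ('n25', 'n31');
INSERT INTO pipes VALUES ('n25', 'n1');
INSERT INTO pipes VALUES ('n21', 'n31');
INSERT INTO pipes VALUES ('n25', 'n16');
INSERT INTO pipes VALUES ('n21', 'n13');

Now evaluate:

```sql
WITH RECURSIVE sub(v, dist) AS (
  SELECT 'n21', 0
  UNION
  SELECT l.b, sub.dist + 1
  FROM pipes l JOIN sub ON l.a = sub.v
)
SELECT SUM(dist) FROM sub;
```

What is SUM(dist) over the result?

3

Base: (n21, dist=0).
Iteration 1: edges from {n21} -> (n1, dist=1), (n13, dist=1), (n31, dist=1).
Iteration 2: no outgoing edges from {n1,n13,n31}; recursion stops.
SUM(dist) = 0 + 1 + 1 + 1 = 3.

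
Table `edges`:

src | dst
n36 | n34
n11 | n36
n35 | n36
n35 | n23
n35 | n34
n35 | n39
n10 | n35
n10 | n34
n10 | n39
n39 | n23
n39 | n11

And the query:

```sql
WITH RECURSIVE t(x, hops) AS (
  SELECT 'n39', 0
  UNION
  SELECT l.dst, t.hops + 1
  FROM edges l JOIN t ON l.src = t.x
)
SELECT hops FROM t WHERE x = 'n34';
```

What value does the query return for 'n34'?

Base: (n39, hops=0).
Iteration 1: edges from {n39} -> (n11, hops=1), (n23, hops=1).
Iteration 2: edges from {n11,n23} -> (n36, hops=2).
Iteration 3: edges from {n36} -> (n34, hops=3).
Iteration 4: no outgoing edges from {n34}; recursion stops.

3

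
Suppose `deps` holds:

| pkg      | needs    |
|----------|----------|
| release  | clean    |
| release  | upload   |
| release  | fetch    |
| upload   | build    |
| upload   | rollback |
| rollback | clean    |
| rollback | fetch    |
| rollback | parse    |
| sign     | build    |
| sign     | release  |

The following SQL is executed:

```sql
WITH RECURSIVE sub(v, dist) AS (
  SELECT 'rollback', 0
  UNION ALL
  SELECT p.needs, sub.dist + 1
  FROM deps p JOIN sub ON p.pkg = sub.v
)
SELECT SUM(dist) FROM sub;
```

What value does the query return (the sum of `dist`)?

3

Base: (rollback, dist=0).
Iteration 1: edges from {rollback} -> (clean, dist=1), (fetch, dist=1), (parse, dist=1).
Iteration 2: no outgoing edges from {clean,fetch,parse}; recursion stops.
SUM(dist) = 0 + 1 + 1 + 1 = 3.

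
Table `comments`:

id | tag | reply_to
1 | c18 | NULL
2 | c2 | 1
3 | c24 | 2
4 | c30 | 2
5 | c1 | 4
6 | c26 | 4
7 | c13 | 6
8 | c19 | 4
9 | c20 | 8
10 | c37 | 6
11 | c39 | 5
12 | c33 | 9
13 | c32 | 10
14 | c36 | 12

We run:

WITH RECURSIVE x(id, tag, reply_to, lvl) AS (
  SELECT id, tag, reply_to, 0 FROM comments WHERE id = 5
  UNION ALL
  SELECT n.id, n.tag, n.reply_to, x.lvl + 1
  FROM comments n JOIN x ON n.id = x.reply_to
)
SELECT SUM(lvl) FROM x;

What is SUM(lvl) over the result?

6

Base: id=5 (c1), reply_to=4, lvl 0.
Iteration 1: join on id=4 -> c30 (id 4, reply_to=2, lvl 1).
Iteration 2: join on id=2 -> c2 (id 2, reply_to=1, lvl 2).
Iteration 3: join on id=1 -> c18 (id 1, reply_to=NULL, lvl 3).
Iteration 4: reply_to is NULL; no match; recursion stops.
SUM(lvl) = 0 + 1 + 2 + 3 = 6.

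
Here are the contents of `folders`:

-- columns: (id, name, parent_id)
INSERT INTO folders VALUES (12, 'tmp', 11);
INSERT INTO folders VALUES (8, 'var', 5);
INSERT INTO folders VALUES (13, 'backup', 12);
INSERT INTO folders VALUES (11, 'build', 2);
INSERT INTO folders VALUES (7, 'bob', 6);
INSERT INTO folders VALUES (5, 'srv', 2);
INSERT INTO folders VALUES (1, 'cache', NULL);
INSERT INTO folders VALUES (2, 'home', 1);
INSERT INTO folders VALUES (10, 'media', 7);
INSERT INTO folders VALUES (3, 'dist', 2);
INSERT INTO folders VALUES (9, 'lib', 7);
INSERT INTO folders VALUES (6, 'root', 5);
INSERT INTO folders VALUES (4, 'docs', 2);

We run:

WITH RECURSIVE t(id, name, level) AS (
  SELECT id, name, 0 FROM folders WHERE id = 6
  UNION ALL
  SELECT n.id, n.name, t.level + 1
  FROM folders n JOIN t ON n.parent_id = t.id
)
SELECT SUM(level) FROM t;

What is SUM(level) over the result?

5

Base: id=6 (root) at level 0.
Iteration 1: rows with parent_id in {6} -> bob (id 7, level 1).
Iteration 2: rows with parent_id in {7} -> lib (id 9, level 2), media (id 10, level 2).
Iteration 3: no rows with parent_id in {9,10}; recursion stops.
SUM(level) = 0 + 1 + 2 + 2 = 5.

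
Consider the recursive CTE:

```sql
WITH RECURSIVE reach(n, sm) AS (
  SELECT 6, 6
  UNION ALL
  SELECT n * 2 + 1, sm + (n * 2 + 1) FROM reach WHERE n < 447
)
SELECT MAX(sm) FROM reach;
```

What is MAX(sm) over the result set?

Base: n=6, sm=6.
Iteration 1: 6 < 447 holds -> n = 6 * 2 + 1 = 13, sm = 6 + 13 = 19.
Iteration 2: 13 < 447 holds -> n = 13 * 2 + 1 = 27, sm = 19 + 27 = 46.
Iteration 3: 27 < 447 holds -> n = 27 * 2 + 1 = 55, sm = 46 + 55 = 101.
Iteration 4: 55 < 447 holds -> n = 55 * 2 + 1 = 111, sm = 101 + 111 = 212.
Iteration 5: 111 < 447 holds -> n = 111 * 2 + 1 = 223, sm = 212 + 223 = 435.
Iteration 6: 223 < 447 holds -> n = 223 * 2 + 1 = 447, sm = 435 + 447 = 882.
Iteration 7: 447 < 447 fails; recursion stops.
sm values: 6, 19, 46, 101, 212, 435, 882; the maximum is 882.

882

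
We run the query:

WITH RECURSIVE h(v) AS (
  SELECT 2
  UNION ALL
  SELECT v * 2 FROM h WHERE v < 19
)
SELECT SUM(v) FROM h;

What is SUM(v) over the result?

62

Base: v=2.
Iteration 1: 2 < 19 holds -> v = 2 * 2 = 4.
Iteration 2: 4 < 19 holds -> v = 4 * 2 = 8.
Iteration 3: 8 < 19 holds -> v = 8 * 2 = 16.
Iteration 4: 16 < 19 holds -> v = 16 * 2 = 32.
Iteration 5: 32 < 19 fails; recursion stops.
SUM(v) = 2 + 4 + 8 + 16 + 32 = 62.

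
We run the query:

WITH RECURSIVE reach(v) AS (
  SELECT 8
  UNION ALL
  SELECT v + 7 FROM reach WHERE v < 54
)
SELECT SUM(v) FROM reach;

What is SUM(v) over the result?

Base: v=8.
Iteration 1: 8 < 54 holds -> v = 8 + 7 = 15.
Iteration 2: 15 < 54 holds -> v = 15 + 7 = 22.
Iteration 3: 22 < 54 holds -> v = 22 + 7 = 29.
Iteration 4: 29 < 54 holds -> v = 29 + 7 = 36.
Iteration 5: 36 < 54 holds -> v = 36 + 7 = 43.
Iteration 6: 43 < 54 holds -> v = 43 + 7 = 50.
Iteration 7: 50 < 54 holds -> v = 50 + 7 = 57.
Iteration 8: 57 < 54 fails; recursion stops.
SUM(v) = 8 + 15 + 22 + 29 + 36 + 43 + 50 + 57 = 260.

260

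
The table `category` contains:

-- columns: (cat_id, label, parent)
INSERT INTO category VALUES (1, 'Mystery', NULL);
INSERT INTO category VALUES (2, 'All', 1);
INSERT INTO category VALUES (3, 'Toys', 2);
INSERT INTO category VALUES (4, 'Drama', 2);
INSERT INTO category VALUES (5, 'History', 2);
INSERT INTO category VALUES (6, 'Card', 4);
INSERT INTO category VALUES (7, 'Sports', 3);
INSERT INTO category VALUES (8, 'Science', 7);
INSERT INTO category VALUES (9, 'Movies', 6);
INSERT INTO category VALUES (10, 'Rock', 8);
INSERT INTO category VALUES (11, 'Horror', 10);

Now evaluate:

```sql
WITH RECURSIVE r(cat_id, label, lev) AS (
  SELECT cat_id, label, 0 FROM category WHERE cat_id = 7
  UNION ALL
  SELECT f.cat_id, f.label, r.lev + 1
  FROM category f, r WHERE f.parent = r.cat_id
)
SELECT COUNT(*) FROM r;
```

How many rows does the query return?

Base: cat_id=7 (Sports) at lev 0.
Iteration 1: rows with parent in {7} -> Science (id 8, lev 1).
Iteration 2: rows with parent in {8} -> Rock (id 10, lev 2).
Iteration 3: rows with parent in {10} -> Horror (id 11, lev 3).
Iteration 4: no rows with parent in {11}; recursion stops.
Total rows emitted: 4.

4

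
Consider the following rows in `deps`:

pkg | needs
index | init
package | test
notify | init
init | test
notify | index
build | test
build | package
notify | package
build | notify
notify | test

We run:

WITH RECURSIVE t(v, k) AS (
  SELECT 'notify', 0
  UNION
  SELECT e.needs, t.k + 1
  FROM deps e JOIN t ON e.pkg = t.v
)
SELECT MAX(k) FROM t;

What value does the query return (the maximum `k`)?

3

Base: (notify, k=0).
Iteration 1: edges from {notify} -> (index, k=1), (init, k=1), (package, k=1), (test, k=1).
Iteration 2: edges from {index,init,package,test} -> (init, k=2), (test, k=2). [UNION drops 1 duplicate row(s)]
Iteration 3: edges from {init,test} -> (test, k=3).
Iteration 4: no outgoing edges from {test}; recursion stops.
k values: 0, 1, 1, 1, 1, 2, 2, 3; the maximum is 3.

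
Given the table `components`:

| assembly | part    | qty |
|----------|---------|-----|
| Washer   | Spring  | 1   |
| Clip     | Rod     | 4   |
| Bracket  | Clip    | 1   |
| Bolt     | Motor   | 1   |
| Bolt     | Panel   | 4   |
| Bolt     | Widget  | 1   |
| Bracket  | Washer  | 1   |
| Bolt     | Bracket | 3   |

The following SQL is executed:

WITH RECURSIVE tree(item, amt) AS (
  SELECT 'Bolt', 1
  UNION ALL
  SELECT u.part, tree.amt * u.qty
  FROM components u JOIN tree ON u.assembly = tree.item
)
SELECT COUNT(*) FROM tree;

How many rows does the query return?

9

Base: (Bolt, amt=1).
Iteration 1: components of {Bolt} -> Bracket = 1*3 = 3, Motor = 1*1 = 1, Panel = 1*4 = 4, Widget = 1*1 = 1.
Iteration 2: components of {Bracket,Motor,Panel,Widget} -> Clip = 3*1 = 3, Washer = 3*1 = 3.
Iteration 3: components of {Clip,Washer} -> Rod = 3*4 = 12, Spring = 3*1 = 3.
Iteration 4: no further components; recursion stops.
Total rows emitted: 9.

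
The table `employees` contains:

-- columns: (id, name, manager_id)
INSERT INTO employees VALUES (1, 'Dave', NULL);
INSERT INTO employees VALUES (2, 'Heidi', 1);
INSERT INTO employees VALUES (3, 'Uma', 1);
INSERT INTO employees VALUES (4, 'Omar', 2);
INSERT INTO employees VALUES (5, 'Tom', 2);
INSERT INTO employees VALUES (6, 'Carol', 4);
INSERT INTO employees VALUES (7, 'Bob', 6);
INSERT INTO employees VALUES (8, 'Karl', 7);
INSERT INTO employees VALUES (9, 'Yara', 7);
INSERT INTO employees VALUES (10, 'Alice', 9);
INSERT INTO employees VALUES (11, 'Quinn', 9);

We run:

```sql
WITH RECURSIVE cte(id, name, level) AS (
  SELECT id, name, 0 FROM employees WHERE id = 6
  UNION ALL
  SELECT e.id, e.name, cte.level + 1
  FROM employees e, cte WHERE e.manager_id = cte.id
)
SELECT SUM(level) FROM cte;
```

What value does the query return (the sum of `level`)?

11

Base: id=6 (Carol) at level 0.
Iteration 1: rows with manager_id in {6} -> Bob (id 7, level 1).
Iteration 2: rows with manager_id in {7} -> Karl (id 8, level 2), Yara (id 9, level 2).
Iteration 3: rows with manager_id in {8,9} -> Alice (id 10, level 3), Quinn (id 11, level 3).
Iteration 4: no rows with manager_id in {10,11}; recursion stops.
SUM(level) = 0 + 1 + 2 + 2 + 3 + 3 = 11.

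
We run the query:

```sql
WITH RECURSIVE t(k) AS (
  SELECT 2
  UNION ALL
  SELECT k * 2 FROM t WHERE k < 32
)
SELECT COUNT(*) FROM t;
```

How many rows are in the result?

5

Base: k=2.
Iteration 1: 2 < 32 holds -> k = 2 * 2 = 4.
Iteration 2: 4 < 32 holds -> k = 4 * 2 = 8.
Iteration 3: 8 < 32 holds -> k = 8 * 2 = 16.
Iteration 4: 16 < 32 holds -> k = 16 * 2 = 32.
Iteration 5: 32 < 32 fails; recursion stops.
Total rows emitted: 5.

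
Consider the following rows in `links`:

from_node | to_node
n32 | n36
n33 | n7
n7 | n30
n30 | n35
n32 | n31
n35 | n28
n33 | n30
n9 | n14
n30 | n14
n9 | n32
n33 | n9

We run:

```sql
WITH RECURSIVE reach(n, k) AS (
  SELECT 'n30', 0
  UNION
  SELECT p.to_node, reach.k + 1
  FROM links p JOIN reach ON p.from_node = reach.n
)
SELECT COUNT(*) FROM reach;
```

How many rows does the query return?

Base: (n30, k=0).
Iteration 1: edges from {n30} -> (n14, k=1), (n35, k=1).
Iteration 2: edges from {n14,n35} -> (n28, k=2).
Iteration 3: no outgoing edges from {n28}; recursion stops.
Total rows emitted: 4.

4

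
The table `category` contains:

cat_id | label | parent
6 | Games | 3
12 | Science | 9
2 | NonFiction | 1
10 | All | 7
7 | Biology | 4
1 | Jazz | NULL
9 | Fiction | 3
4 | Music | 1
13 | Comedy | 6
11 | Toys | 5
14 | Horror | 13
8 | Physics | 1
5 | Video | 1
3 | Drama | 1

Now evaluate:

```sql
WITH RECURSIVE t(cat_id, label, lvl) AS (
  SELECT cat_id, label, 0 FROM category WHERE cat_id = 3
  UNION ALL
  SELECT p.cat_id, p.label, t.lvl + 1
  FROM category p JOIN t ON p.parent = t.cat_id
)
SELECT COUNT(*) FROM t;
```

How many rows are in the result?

Base: cat_id=3 (Drama) at lvl 0.
Iteration 1: rows with parent in {3} -> Games (id 6, lvl 1), Fiction (id 9, lvl 1).
Iteration 2: rows with parent in {6,9} -> Science (id 12, lvl 2), Comedy (id 13, lvl 2).
Iteration 3: rows with parent in {12,13} -> Horror (id 14, lvl 3).
Iteration 4: no rows with parent in {14}; recursion stops.
Total rows emitted: 6.

6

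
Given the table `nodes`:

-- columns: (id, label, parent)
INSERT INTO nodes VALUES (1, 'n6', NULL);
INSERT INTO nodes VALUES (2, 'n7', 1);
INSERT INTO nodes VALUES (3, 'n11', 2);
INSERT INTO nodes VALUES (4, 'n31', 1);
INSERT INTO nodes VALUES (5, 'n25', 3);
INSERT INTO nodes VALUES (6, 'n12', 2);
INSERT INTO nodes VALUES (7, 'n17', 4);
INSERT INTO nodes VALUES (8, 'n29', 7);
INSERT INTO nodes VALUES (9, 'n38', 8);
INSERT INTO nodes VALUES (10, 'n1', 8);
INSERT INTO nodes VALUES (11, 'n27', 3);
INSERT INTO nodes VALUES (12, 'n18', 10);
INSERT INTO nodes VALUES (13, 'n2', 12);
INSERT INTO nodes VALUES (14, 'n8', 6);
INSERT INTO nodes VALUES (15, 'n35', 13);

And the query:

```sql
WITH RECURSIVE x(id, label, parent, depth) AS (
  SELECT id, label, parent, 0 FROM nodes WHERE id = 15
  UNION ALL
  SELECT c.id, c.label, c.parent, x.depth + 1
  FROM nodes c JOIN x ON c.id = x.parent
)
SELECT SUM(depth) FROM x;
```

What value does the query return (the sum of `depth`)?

Base: id=15 (n35), parent=13, depth 0.
Iteration 1: join on id=13 -> n2 (id 13, parent=12, depth 1).
Iteration 2: join on id=12 -> n18 (id 12, parent=10, depth 2).
Iteration 3: join on id=10 -> n1 (id 10, parent=8, depth 3).
Iteration 4: join on id=8 -> n29 (id 8, parent=7, depth 4).
Iteration 5: join on id=7 -> n17 (id 7, parent=4, depth 5).
Iteration 6: join on id=4 -> n31 (id 4, parent=1, depth 6).
Iteration 7: join on id=1 -> n6 (id 1, parent=NULL, depth 7).
Iteration 8: parent is NULL; no match; recursion stops.
SUM(depth) = 0 + 1 + 2 + 3 + 4 + 5 + 6 + 7 = 28.

28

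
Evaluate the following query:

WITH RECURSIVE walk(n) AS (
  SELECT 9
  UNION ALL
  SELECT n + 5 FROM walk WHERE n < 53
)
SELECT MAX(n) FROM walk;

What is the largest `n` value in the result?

Base: n=9.
Iteration 1: 9 < 53 holds -> n = 9 + 5 = 14.
Iteration 2: 14 < 53 holds -> n = 14 + 5 = 19.
Iteration 3: 19 < 53 holds -> n = 19 + 5 = 24.
Iteration 4: 24 < 53 holds -> n = 24 + 5 = 29.
Iteration 5: 29 < 53 holds -> n = 29 + 5 = 34.
Iteration 6: 34 < 53 holds -> n = 34 + 5 = 39.
Iteration 7: 39 < 53 holds -> n = 39 + 5 = 44.
Iteration 8: 44 < 53 holds -> n = 44 + 5 = 49.
Iteration 9: 49 < 53 holds -> n = 49 + 5 = 54.
Iteration 10: 54 < 53 fails; recursion stops.
n values: 9, 14, 19, 24, 29, 34, 39, 44, 49, 54; the maximum is 54.

54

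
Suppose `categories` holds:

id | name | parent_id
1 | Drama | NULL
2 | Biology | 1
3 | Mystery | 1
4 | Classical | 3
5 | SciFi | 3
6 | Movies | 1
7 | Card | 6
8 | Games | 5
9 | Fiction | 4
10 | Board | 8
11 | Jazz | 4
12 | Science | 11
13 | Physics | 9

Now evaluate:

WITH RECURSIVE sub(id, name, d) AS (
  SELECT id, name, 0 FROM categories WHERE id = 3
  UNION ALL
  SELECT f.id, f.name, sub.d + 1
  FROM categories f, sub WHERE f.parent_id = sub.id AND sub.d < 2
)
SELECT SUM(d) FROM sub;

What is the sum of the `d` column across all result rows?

Base: id=3 (Mystery) at d 0.
Iteration 1: rows with parent_id in {3} -> Classical (id 4, d 1), SciFi (id 5, d 1).
Iteration 2: rows with parent_id in {4,5} -> Games (id 8, d 2), Fiction (id 9, d 2), Jazz (id 11, d 2).
Iteration 3: d < 2 fails for all current rows; recursion stops.
SUM(d) = 0 + 1 + 1 + 2 + 2 + 2 = 8.

8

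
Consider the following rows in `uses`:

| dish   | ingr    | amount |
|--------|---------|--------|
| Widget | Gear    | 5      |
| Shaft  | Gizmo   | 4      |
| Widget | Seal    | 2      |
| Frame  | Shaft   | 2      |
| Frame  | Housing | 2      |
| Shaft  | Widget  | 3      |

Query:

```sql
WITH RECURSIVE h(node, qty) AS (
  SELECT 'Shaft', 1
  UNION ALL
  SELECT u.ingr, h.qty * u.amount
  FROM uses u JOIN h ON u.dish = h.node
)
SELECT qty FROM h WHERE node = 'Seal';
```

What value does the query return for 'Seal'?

6

Base: (Shaft, qty=1).
Iteration 1: components of {Shaft} -> Gizmo = 1*4 = 4, Widget = 1*3 = 3.
Iteration 2: components of {Gizmo,Widget} -> Gear = 3*5 = 15, Seal = 3*2 = 6.
Iteration 3: no further components; recursion stops.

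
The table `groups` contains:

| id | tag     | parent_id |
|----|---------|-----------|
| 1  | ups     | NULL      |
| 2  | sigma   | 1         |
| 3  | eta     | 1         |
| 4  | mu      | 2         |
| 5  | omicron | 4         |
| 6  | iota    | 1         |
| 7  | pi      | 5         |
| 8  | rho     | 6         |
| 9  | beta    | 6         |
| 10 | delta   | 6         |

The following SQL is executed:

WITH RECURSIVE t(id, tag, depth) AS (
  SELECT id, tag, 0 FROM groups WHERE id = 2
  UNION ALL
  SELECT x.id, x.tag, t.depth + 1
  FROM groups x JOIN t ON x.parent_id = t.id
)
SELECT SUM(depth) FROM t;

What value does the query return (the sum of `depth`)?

6

Base: id=2 (sigma) at depth 0.
Iteration 1: rows with parent_id in {2} -> mu (id 4, depth 1).
Iteration 2: rows with parent_id in {4} -> omicron (id 5, depth 2).
Iteration 3: rows with parent_id in {5} -> pi (id 7, depth 3).
Iteration 4: no rows with parent_id in {7}; recursion stops.
SUM(depth) = 0 + 1 + 2 + 3 = 6.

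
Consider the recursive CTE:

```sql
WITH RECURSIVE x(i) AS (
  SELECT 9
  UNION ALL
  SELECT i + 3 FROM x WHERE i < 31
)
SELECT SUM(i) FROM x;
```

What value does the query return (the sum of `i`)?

189

Base: i=9.
Iteration 1: 9 < 31 holds -> i = 9 + 3 = 12.
Iteration 2: 12 < 31 holds -> i = 12 + 3 = 15.
Iteration 3: 15 < 31 holds -> i = 15 + 3 = 18.
Iteration 4: 18 < 31 holds -> i = 18 + 3 = 21.
Iteration 5: 21 < 31 holds -> i = 21 + 3 = 24.
Iteration 6: 24 < 31 holds -> i = 24 + 3 = 27.
Iteration 7: 27 < 31 holds -> i = 27 + 3 = 30.
Iteration 8: 30 < 31 holds -> i = 30 + 3 = 33.
Iteration 9: 33 < 31 fails; recursion stops.
SUM(i) = 9 + 12 + 15 + 18 + 21 + 24 + 27 + 30 + 33 = 189.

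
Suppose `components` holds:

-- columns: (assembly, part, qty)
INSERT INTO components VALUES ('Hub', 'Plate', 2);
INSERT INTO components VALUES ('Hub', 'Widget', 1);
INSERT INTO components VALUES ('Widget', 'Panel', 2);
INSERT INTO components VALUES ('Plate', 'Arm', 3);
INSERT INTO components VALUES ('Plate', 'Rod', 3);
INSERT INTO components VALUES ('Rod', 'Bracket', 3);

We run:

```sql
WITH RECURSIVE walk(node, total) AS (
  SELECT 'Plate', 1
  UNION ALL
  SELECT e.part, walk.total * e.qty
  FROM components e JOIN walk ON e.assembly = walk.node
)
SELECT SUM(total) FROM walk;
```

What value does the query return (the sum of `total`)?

16

Base: (Plate, total=1).
Iteration 1: components of {Plate} -> Arm = 1*3 = 3, Rod = 1*3 = 3.
Iteration 2: components of {Arm,Rod} -> Bracket = 3*3 = 9.
Iteration 3: no further components; recursion stops.
SUM(total) = 1 + 3 + 3 + 9 = 16.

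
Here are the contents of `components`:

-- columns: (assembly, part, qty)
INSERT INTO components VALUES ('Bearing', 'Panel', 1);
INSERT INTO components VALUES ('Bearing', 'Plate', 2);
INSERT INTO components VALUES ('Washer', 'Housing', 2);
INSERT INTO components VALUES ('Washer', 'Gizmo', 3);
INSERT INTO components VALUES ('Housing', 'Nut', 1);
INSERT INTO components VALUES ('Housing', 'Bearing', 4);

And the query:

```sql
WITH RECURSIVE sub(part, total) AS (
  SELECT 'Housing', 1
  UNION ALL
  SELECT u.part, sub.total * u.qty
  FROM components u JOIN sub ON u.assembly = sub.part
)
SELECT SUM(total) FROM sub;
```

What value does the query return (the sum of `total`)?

18

Base: (Housing, total=1).
Iteration 1: components of {Housing} -> Bearing = 1*4 = 4, Nut = 1*1 = 1.
Iteration 2: components of {Bearing,Nut} -> Panel = 4*1 = 4, Plate = 4*2 = 8.
Iteration 3: no further components; recursion stops.
SUM(total) = 1 + 4 + 1 + 8 + 4 = 18.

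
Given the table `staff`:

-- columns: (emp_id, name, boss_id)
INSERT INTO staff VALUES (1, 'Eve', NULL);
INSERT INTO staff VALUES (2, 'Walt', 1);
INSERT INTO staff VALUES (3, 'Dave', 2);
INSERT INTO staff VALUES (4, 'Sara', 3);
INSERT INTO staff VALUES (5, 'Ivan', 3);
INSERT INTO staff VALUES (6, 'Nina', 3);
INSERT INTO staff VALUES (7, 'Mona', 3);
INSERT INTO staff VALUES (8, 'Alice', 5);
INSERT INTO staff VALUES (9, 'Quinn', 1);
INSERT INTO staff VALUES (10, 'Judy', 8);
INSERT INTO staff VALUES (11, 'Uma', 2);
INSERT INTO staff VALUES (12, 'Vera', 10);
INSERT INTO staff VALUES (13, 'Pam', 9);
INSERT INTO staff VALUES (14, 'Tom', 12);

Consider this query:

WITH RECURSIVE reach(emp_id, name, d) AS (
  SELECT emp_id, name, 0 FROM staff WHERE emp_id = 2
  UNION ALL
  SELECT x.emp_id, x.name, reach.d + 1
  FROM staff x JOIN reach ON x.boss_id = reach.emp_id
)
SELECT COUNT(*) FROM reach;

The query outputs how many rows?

Base: emp_id=2 (Walt) at d 0.
Iteration 1: rows with boss_id in {2} -> Dave (id 3, d 1), Uma (id 11, d 1).
Iteration 2: rows with boss_id in {3,11} -> Sara (id 4, d 2), Ivan (id 5, d 2), Nina (id 6, d 2), Mona (id 7, d 2).
Iteration 3: rows with boss_id in {4,5,6,7} -> Alice (id 8, d 3).
Iteration 4: rows with boss_id in {8} -> Judy (id 10, d 4).
Iteration 5: rows with boss_id in {10} -> Vera (id 12, d 5).
Iteration 6: rows with boss_id in {12} -> Tom (id 14, d 6).
Iteration 7: no rows with boss_id in {14}; recursion stops.
Total rows emitted: 11.

11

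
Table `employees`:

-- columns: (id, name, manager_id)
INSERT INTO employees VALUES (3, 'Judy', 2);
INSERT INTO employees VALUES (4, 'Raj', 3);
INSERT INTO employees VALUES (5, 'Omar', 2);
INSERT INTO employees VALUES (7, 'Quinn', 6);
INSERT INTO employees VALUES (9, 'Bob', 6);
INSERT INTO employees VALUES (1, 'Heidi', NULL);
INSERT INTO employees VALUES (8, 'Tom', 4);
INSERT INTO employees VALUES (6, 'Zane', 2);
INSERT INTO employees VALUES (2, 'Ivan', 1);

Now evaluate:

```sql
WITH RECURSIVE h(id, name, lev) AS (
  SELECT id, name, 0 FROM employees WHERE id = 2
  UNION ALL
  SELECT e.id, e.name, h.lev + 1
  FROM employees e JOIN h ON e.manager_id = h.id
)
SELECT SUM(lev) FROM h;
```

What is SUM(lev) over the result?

12

Base: id=2 (Ivan) at lev 0.
Iteration 1: rows with manager_id in {2} -> Judy (id 3, lev 1), Omar (id 5, lev 1), Zane (id 6, lev 1).
Iteration 2: rows with manager_id in {3,5,6} -> Raj (id 4, lev 2), Quinn (id 7, lev 2), Bob (id 9, lev 2).
Iteration 3: rows with manager_id in {4,7,9} -> Tom (id 8, lev 3).
Iteration 4: no rows with manager_id in {8}; recursion stops.
SUM(lev) = 0 + 1 + 1 + 1 + 2 + 2 + 2 + 3 = 12.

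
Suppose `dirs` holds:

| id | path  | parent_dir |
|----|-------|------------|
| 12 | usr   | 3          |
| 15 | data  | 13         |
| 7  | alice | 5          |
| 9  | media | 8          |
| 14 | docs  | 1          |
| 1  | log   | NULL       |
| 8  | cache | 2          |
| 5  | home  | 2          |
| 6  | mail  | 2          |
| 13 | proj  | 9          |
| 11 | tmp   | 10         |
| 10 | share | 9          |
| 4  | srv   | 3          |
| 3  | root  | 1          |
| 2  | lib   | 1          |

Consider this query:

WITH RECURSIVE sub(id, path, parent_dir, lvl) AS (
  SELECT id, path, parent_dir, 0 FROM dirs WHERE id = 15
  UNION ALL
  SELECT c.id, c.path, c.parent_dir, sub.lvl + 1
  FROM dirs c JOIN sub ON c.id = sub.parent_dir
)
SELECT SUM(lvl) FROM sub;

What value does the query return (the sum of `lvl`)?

15

Base: id=15 (data), parent_dir=13, lvl 0.
Iteration 1: join on id=13 -> proj (id 13, parent_dir=9, lvl 1).
Iteration 2: join on id=9 -> media (id 9, parent_dir=8, lvl 2).
Iteration 3: join on id=8 -> cache (id 8, parent_dir=2, lvl 3).
Iteration 4: join on id=2 -> lib (id 2, parent_dir=1, lvl 4).
Iteration 5: join on id=1 -> log (id 1, parent_dir=NULL, lvl 5).
Iteration 6: parent_dir is NULL; no match; recursion stops.
SUM(lvl) = 0 + 1 + 2 + 3 + 4 + 5 = 15.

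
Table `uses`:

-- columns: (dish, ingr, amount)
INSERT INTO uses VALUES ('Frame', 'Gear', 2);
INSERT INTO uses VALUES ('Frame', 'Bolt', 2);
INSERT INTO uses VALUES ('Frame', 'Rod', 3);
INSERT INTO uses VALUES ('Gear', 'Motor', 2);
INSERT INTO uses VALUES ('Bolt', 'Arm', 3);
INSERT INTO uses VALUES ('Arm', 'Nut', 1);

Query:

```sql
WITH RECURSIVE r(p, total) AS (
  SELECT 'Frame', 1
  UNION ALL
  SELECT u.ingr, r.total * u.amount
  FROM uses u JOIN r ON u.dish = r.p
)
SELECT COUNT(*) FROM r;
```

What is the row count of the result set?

7

Base: (Frame, total=1).
Iteration 1: components of {Frame} -> Bolt = 1*2 = 2, Gear = 1*2 = 2, Rod = 1*3 = 3.
Iteration 2: components of {Bolt,Gear,Rod} -> Arm = 2*3 = 6, Motor = 2*2 = 4.
Iteration 3: components of {Arm,Motor} -> Nut = 6*1 = 6.
Iteration 4: no further components; recursion stops.
Total rows emitted: 7.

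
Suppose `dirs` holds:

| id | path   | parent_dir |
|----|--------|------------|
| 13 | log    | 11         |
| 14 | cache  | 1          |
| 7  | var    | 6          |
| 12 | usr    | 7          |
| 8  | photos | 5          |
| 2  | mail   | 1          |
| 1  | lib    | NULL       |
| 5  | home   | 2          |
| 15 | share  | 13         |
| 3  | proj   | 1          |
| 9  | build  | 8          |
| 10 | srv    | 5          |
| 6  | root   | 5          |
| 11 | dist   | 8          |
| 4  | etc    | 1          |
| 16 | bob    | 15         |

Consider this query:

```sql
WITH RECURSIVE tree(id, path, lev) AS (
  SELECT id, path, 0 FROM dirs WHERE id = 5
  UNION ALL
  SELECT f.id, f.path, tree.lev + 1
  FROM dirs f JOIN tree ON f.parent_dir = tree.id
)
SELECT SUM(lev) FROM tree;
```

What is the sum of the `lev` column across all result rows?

24

Base: id=5 (home) at lev 0.
Iteration 1: rows with parent_dir in {5} -> root (id 6, lev 1), photos (id 8, lev 1), srv (id 10, lev 1).
Iteration 2: rows with parent_dir in {6,8,10} -> var (id 7, lev 2), build (id 9, lev 2), dist (id 11, lev 2).
Iteration 3: rows with parent_dir in {7,9,11} -> usr (id 12, lev 3), log (id 13, lev 3).
Iteration 4: rows with parent_dir in {12,13} -> share (id 15, lev 4).
Iteration 5: rows with parent_dir in {15} -> bob (id 16, lev 5).
Iteration 6: no rows with parent_dir in {16}; recursion stops.
SUM(lev) = 0 + 1 + 1 + 1 + 2 + 2 + 2 + 3 + 3 + 4 + 5 = 24.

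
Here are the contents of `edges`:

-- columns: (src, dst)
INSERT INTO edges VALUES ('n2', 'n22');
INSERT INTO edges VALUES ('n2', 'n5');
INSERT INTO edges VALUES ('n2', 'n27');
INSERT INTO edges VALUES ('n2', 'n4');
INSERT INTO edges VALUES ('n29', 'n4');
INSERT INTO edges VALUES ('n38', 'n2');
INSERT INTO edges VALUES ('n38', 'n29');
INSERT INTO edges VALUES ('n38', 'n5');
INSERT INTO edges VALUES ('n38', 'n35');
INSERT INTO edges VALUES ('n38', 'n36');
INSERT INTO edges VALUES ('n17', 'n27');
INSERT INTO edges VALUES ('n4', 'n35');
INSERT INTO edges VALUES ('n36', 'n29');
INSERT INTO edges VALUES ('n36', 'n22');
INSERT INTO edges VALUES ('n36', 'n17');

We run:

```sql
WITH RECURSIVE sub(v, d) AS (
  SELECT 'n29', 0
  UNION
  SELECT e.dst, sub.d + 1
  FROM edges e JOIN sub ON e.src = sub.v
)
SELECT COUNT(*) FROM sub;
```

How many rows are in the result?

3

Base: (n29, d=0).
Iteration 1: edges from {n29} -> (n4, d=1).
Iteration 2: edges from {n4} -> (n35, d=2).
Iteration 3: no outgoing edges from {n35}; recursion stops.
Total rows emitted: 3.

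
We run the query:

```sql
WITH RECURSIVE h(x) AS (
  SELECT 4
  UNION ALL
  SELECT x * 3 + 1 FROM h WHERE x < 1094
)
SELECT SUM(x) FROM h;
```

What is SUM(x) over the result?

Base: x=4.
Iteration 1: 4 < 1094 holds -> x = 4 * 3 + 1 = 13.
Iteration 2: 13 < 1094 holds -> x = 13 * 3 + 1 = 40.
Iteration 3: 40 < 1094 holds -> x = 40 * 3 + 1 = 121.
Iteration 4: 121 < 1094 holds -> x = 121 * 3 + 1 = 364.
Iteration 5: 364 < 1094 holds -> x = 364 * 3 + 1 = 1093.
Iteration 6: 1093 < 1094 holds -> x = 1093 * 3 + 1 = 3280.
Iteration 7: 3280 < 1094 fails; recursion stops.
SUM(x) = 4 + 13 + 40 + 121 + 364 + 1093 + 3280 = 4915.

4915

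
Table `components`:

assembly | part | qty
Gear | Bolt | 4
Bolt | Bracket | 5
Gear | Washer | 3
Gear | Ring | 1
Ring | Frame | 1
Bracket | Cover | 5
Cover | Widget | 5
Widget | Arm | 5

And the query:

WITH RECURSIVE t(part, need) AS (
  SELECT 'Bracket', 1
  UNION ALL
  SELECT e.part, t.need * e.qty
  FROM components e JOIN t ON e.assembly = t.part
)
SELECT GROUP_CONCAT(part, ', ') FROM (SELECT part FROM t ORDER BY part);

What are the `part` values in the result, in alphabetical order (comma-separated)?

Arm, Bracket, Cover, Widget

Base: (Bracket, need=1).
Iteration 1: components of {Bracket} -> Cover = 1*5 = 5.
Iteration 2: components of {Cover} -> Widget = 5*5 = 25.
Iteration 3: components of {Widget} -> Arm = 25*5 = 125.
Iteration 4: no further components; recursion stops.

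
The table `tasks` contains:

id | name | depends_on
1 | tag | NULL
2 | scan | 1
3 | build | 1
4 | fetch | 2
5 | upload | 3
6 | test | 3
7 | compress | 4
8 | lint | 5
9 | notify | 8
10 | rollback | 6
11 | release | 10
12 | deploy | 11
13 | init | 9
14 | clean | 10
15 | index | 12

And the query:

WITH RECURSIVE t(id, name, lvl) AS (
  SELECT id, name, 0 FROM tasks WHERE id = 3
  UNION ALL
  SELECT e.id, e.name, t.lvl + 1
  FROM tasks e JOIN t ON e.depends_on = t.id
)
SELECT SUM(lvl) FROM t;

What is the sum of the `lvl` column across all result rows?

Base: id=3 (build) at lvl 0.
Iteration 1: rows with depends_on in {3} -> upload (id 5, lvl 1), test (id 6, lvl 1).
Iteration 2: rows with depends_on in {5,6} -> lint (id 8, lvl 2), rollback (id 10, lvl 2).
Iteration 3: rows with depends_on in {8,10} -> notify (id 9, lvl 3), release (id 11, lvl 3), clean (id 14, lvl 3).
Iteration 4: rows with depends_on in {9,11,14} -> deploy (id 12, lvl 4), init (id 13, lvl 4).
Iteration 5: rows with depends_on in {12,13} -> index (id 15, lvl 5).
Iteration 6: no rows with depends_on in {15}; recursion stops.
SUM(lvl) = 0 + 1 + 1 + 2 + 2 + 3 + 3 + 3 + 4 + 4 + 5 = 28.

28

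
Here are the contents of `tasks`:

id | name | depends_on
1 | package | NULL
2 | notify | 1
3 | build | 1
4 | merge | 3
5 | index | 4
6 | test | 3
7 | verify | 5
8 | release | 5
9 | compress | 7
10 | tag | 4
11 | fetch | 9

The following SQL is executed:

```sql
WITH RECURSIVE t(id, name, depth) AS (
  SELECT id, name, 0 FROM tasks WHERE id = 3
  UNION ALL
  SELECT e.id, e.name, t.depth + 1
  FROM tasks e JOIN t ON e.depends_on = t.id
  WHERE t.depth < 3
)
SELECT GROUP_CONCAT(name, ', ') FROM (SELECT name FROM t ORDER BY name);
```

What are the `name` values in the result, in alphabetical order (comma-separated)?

build, index, merge, release, tag, test, verify

Base: id=3 (build) at depth 0.
Iteration 1: rows with depends_on in {3} -> merge (id 4, depth 1), test (id 6, depth 1).
Iteration 2: rows with depends_on in {4,6} -> index (id 5, depth 2), tag (id 10, depth 2).
Iteration 3: rows with depends_on in {5,10} -> verify (id 7, depth 3), release (id 8, depth 3).
Iteration 4: depth < 3 fails for all current rows; recursion stops.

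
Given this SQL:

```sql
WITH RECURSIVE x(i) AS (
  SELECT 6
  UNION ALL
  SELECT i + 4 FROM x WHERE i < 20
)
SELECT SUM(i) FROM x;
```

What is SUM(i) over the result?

Base: i=6.
Iteration 1: 6 < 20 holds -> i = 6 + 4 = 10.
Iteration 2: 10 < 20 holds -> i = 10 + 4 = 14.
Iteration 3: 14 < 20 holds -> i = 14 + 4 = 18.
Iteration 4: 18 < 20 holds -> i = 18 + 4 = 22.
Iteration 5: 22 < 20 fails; recursion stops.
SUM(i) = 6 + 10 + 14 + 18 + 22 = 70.

70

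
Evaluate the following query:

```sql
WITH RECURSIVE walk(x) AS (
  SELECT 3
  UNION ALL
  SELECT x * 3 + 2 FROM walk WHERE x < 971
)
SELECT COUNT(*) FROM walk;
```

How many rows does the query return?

Base: x=3.
Iteration 1: 3 < 971 holds -> x = 3 * 3 + 2 = 11.
Iteration 2: 11 < 971 holds -> x = 11 * 3 + 2 = 35.
Iteration 3: 35 < 971 holds -> x = 35 * 3 + 2 = 107.
Iteration 4: 107 < 971 holds -> x = 107 * 3 + 2 = 323.
Iteration 5: 323 < 971 holds -> x = 323 * 3 + 2 = 971.
Iteration 6: 971 < 971 fails; recursion stops.
Total rows emitted: 6.

6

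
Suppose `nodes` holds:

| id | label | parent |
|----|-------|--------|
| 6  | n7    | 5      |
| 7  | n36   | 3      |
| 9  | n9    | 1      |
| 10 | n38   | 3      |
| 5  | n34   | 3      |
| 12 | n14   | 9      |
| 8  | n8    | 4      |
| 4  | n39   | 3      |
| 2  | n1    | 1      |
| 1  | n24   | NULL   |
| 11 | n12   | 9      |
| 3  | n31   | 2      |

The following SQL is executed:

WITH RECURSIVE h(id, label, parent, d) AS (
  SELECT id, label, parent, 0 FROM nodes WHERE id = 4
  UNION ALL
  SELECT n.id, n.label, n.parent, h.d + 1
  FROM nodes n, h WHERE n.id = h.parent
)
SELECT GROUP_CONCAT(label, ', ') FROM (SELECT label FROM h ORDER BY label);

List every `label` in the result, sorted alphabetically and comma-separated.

Base: id=4 (n39), parent=3, d 0.
Iteration 1: join on id=3 -> n31 (id 3, parent=2, d 1).
Iteration 2: join on id=2 -> n1 (id 2, parent=1, d 2).
Iteration 3: join on id=1 -> n24 (id 1, parent=NULL, d 3).
Iteration 4: parent is NULL; no match; recursion stops.

n1, n24, n31, n39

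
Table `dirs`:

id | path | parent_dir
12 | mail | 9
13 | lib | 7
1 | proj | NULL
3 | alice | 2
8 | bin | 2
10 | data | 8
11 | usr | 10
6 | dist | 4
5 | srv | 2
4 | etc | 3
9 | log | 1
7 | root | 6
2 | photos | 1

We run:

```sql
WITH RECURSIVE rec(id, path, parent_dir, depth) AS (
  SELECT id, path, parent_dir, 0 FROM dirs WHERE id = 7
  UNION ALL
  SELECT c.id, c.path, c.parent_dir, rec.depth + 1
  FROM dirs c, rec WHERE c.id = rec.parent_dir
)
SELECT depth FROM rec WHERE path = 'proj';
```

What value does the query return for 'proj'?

Base: id=7 (root), parent_dir=6, depth 0.
Iteration 1: join on id=6 -> dist (id 6, parent_dir=4, depth 1).
Iteration 2: join on id=4 -> etc (id 4, parent_dir=3, depth 2).
Iteration 3: join on id=3 -> alice (id 3, parent_dir=2, depth 3).
Iteration 4: join on id=2 -> photos (id 2, parent_dir=1, depth 4).
Iteration 5: join on id=1 -> proj (id 1, parent_dir=NULL, depth 5).
Iteration 6: parent_dir is NULL; no match; recursion stops.

5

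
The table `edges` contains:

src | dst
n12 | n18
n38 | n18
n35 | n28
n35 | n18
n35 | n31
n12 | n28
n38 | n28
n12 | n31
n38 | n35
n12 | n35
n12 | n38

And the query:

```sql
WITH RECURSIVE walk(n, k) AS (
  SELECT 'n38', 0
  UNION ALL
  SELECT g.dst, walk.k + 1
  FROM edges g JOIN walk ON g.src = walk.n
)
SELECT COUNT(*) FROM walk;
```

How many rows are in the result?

7

Base: (n38, k=0).
Iteration 1: edges from {n38} -> (n18, k=1), (n28, k=1), (n35, k=1).
Iteration 2: edges from {n18,n28,n35} -> (n18, k=2), (n28, k=2), (n31, k=2).
Iteration 3: no outgoing edges from {n18,n28,n31}; recursion stops.
Total rows emitted: 7.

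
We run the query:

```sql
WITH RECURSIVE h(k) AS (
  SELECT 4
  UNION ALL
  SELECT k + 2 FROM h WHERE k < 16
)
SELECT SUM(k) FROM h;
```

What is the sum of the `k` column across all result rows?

70

Base: k=4.
Iteration 1: 4 < 16 holds -> k = 4 + 2 = 6.
Iteration 2: 6 < 16 holds -> k = 6 + 2 = 8.
Iteration 3: 8 < 16 holds -> k = 8 + 2 = 10.
Iteration 4: 10 < 16 holds -> k = 10 + 2 = 12.
Iteration 5: 12 < 16 holds -> k = 12 + 2 = 14.
Iteration 6: 14 < 16 holds -> k = 14 + 2 = 16.
Iteration 7: 16 < 16 fails; recursion stops.
SUM(k) = 4 + 6 + 8 + 10 + 12 + 14 + 16 = 70.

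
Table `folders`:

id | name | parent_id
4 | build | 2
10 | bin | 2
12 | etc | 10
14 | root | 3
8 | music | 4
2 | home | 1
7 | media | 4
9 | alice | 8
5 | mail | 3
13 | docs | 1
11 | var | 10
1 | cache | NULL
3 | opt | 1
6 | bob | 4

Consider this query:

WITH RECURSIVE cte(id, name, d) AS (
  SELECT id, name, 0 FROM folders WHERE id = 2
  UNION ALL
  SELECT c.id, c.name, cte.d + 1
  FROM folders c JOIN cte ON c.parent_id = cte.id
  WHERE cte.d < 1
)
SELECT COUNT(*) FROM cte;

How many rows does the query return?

Base: id=2 (home) at d 0.
Iteration 1: rows with parent_id in {2} -> build (id 4, d 1), bin (id 10, d 1).
Iteration 2: d < 1 fails for all current rows; recursion stops.
Total rows emitted: 3.

3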